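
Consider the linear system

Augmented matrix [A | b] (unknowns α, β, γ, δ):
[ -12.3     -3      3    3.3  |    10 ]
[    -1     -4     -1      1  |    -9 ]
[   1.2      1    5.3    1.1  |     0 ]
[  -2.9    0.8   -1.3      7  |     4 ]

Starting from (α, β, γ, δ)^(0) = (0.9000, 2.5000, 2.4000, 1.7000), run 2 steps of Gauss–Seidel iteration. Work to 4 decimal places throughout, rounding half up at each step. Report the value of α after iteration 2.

Iteration 1:
  α = (10 - (-3)·2.5000 - (3)·2.4000 - (3.3)·1.7000) / (-12.3) = -0.3813
  β = (-9 - (-1)·-0.3813 - (-1)·2.4000 - (1)·1.7000) / (-4) = 2.1703
  γ = (0 - (1.2)·-0.3813 - (1)·2.1703 - (1.1)·1.7000) / (5.3) = -0.6760
  δ = (4 - (-2.9)·-0.3813 - (0.8)·2.1703 - (-1.3)·-0.6760) / (7) = 0.0399
Iteration 2:
  α = (10 - (-3)·2.1703 - (3)·-0.6760 - (3.3)·0.0399) / (-12.3) = -1.4965
  β = (-9 - (-1)·-1.4965 - (-1)·-0.6760 - (1)·0.0399) / (-4) = 2.8031
  γ = (0 - (1.2)·-1.4965 - (1)·2.8031 - (1.1)·0.0399) / (5.3) = -0.1983
  δ = (4 - (-2.9)·-1.4965 - (0.8)·2.8031 - (-1.3)·-0.1983) / (7) = -0.4057

-1.4965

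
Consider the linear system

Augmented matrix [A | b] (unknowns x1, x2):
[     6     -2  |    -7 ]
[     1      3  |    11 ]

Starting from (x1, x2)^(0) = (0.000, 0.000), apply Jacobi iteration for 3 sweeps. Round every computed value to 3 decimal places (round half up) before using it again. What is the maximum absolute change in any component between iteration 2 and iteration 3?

0.408

Iteration 1:
  x1 = (-7 - (-2)·0.000) / (6) = -1.167
  x2 = (11 - (1)·0.000) / (3) = 3.667
Iteration 2:
  x1 = (-7 - (-2)·3.667) / (6) = 0.056
  x2 = (11 - (1)·-1.167) / (3) = 4.056
Iteration 3:
  x1 = (-7 - (-2)·4.056) / (6) = 0.185
  x2 = (11 - (1)·0.056) / (3) = 3.648
Change: (0.129, -0.408) → max |·| = 0.408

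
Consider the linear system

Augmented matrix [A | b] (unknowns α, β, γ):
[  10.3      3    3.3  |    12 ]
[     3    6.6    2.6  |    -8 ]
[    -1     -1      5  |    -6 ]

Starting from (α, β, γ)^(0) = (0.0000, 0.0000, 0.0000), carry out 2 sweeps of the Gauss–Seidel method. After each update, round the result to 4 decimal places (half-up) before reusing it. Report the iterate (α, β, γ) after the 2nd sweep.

(2.0937, -1.6457, -1.1104)

Iteration 1:
  α = (12 - (3)·0.0000 - (3.3)·0.0000) / (10.3) = 1.1650
  β = (-8 - (3)·1.1650 - (2.6)·0.0000) / (6.6) = -1.7417
  γ = (-6 - (-1)·1.1650 - (-1)·-1.7417) / (5) = -1.3153
Iteration 2:
  α = (12 - (3)·-1.7417 - (3.3)·-1.3153) / (10.3) = 2.0937
  β = (-8 - (3)·2.0937 - (2.6)·-1.3153) / (6.6) = -1.6457
  γ = (-6 - (-1)·2.0937 - (-1)·-1.6457) / (5) = -1.1104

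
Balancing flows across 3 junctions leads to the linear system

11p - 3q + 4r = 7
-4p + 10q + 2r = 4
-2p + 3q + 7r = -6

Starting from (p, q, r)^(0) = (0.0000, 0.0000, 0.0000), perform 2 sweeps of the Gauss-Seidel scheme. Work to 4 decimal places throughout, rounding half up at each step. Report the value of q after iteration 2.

Iteration 1:
  p = (7 - (-3)·0.0000 - (4)·0.0000) / (11) = 0.6364
  q = (4 - (-4)·0.6364 - (2)·0.0000) / (10) = 0.6546
  r = (-6 - (-2)·0.6364 - (3)·0.6546) / (7) = -0.9559
Iteration 2:
  p = (7 - (-3)·0.6546 - (4)·-0.9559) / (11) = 1.1625
  q = (4 - (-4)·1.1625 - (2)·-0.9559) / (10) = 1.0562
  r = (-6 - (-2)·1.1625 - (3)·1.0562) / (7) = -0.9777

1.0562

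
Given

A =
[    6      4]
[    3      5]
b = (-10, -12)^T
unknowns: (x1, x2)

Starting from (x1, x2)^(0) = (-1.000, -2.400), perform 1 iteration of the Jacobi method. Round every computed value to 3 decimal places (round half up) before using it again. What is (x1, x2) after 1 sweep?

(-0.067, -1.800)

Iteration 1:
  x1 = (-10 - (4)·-2.400) / (6) = -0.067
  x2 = (-12 - (3)·-1.000) / (5) = -1.800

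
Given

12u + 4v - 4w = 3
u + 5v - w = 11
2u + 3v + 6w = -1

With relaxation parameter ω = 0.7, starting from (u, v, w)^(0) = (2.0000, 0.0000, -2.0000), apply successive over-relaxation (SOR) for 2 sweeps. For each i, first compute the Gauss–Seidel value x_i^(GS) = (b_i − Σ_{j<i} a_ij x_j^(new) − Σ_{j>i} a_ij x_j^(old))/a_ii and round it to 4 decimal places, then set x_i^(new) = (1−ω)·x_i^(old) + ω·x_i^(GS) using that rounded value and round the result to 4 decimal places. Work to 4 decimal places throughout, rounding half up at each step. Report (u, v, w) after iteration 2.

(-0.2998, 1.7770, -1.0330)

Iteration 1:
  u: GS value = (3 - (4)·0.0000 - (-4)·-2.0000) / (12) = -0.4167;  u ← (1−ω)·2.0000 + ω·-0.4167 = 0.3083
  v: GS value = (11 - (1)·0.3083 - (-1)·-2.0000) / (5) = 1.7383;  v ← (1−ω)·0.0000 + ω·1.7383 = 1.2168
  w: GS value = (-1 - (2)·0.3083 - (3)·1.2168) / (6) = -0.8778;  w ← (1−ω)·-2.0000 + ω·-0.8778 = -1.2145
Iteration 2:
  u: GS value = (3 - (4)·1.2168 - (-4)·-1.2145) / (12) = -0.5604;  u ← (1−ω)·0.3083 + ω·-0.5604 = -0.2998
  v: GS value = (11 - (1)·-0.2998 - (-1)·-1.2145) / (5) = 2.0171;  v ← (1−ω)·1.2168 + ω·2.0171 = 1.7770
  w: GS value = (-1 - (2)·-0.2998 - (3)·1.7770) / (6) = -0.9552;  w ← (1−ω)·-1.2145 + ω·-0.9552 = -1.0330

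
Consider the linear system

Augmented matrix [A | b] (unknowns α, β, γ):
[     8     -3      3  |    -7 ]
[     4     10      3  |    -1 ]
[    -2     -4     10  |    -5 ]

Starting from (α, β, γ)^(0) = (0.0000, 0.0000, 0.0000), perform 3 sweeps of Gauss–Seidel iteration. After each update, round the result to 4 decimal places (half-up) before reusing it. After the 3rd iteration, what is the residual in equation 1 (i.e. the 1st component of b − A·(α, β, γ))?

Iteration 1:
  α = (-7 - (-3)·0.0000 - (3)·0.0000) / (8) = -0.8750
  β = (-1 - (4)·-0.8750 - (3)·0.0000) / (10) = 0.2500
  γ = (-5 - (-2)·-0.8750 - (-4)·0.2500) / (10) = -0.5750
Iteration 2:
  α = (-7 - (-3)·0.2500 - (3)·-0.5750) / (8) = -0.5656
  β = (-1 - (4)·-0.5656 - (3)·-0.5750) / (10) = 0.2987
  γ = (-5 - (-2)·-0.5656 - (-4)·0.2987) / (10) = -0.4936
Iteration 3:
  α = (-7 - (-3)·0.2987 - (3)·-0.4936) / (8) = -0.5779
  β = (-1 - (4)·-0.5779 - (3)·-0.4936) / (10) = 0.2792
  γ = (-5 - (-2)·-0.5779 - (-4)·0.2792) / (10) = -0.5039
Residual b − A·x = (-0.0275, 0.0313, 0.0000)

-0.0275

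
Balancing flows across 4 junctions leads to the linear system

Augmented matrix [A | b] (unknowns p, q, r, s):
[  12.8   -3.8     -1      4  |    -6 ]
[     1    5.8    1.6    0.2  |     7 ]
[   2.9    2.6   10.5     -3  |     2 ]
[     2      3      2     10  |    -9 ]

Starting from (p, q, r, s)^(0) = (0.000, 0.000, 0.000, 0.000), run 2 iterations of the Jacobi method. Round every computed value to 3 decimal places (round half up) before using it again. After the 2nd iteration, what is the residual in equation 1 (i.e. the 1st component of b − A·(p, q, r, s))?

Iteration 1:
  p = (-6 - (-3.8)·0.000 - (-1)·0.000 - (4)·0.000) / (12.8) = -0.469
  q = (7 - (1)·0.000 - (1.6)·0.000 - (0.2)·0.000) / (5.8) = 1.207
  r = (2 - (2.9)·0.000 - (2.6)·0.000 - (-3)·0.000) / (10.5) = 0.190
  s = (-9 - (2)·0.000 - (3)·0.000 - (2)·0.000) / (10) = -0.900
Iteration 2:
  p = (-6 - (-3.8)·1.207 - (-1)·0.190 - (4)·-0.900) / (12.8) = 0.186
  q = (7 - (1)·-0.469 - (1.6)·0.190 - (0.2)·-0.900) / (5.8) = 1.266
  r = (2 - (2.9)·-0.469 - (2.6)·1.207 - (-3)·-0.900) / (10.5) = -0.236
  s = (-9 - (2)·-0.469 - (3)·1.207 - (2)·0.190) / (10) = -1.206
Residual b − A·x = (1.018, 0.090, -2.971, -0.638)

1.018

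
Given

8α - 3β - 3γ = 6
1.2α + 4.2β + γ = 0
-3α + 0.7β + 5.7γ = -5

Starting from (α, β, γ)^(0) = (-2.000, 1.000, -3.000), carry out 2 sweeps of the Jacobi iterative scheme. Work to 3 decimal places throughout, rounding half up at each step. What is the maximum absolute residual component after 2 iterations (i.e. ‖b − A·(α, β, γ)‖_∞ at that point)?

1.943

Iteration 1:
  α = (6 - (-3)·1.000 - (-3)·-3.000) / (8) = 0.000
  β = (0 - (1.2)·-2.000 - (1)·-3.000) / (4.2) = 1.286
  γ = (-5 - (-3)·-2.000 - (0.7)·1.000) / (5.7) = -2.053
Iteration 2:
  α = (6 - (-3)·1.286 - (-3)·-2.053) / (8) = 0.462
  β = (0 - (1.2)·0.000 - (1)·-2.053) / (4.2) = 0.489
  γ = (-5 - (-3)·0.000 - (0.7)·1.286) / (5.7) = -1.035
Residual b − A·x = (0.666, -1.573, 1.943); ∞-norm = 1.943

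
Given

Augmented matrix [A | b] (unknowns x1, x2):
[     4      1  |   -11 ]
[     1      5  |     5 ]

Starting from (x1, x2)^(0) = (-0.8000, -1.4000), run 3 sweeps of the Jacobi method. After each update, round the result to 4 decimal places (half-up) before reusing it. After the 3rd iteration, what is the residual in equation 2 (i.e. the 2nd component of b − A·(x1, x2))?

Iteration 1:
  x1 = (-11 - (1)·-1.4000) / (4) = -2.4000
  x2 = (5 - (1)·-0.8000) / (5) = 1.1600
Iteration 2:
  x1 = (-11 - (1)·1.1600) / (4) = -3.0400
  x2 = (5 - (1)·-2.4000) / (5) = 1.4800
Iteration 3:
  x1 = (-11 - (1)·1.4800) / (4) = -3.1200
  x2 = (5 - (1)·-3.0400) / (5) = 1.6080
Residual b − A·x = (-0.1280, 0.0800)

0.0800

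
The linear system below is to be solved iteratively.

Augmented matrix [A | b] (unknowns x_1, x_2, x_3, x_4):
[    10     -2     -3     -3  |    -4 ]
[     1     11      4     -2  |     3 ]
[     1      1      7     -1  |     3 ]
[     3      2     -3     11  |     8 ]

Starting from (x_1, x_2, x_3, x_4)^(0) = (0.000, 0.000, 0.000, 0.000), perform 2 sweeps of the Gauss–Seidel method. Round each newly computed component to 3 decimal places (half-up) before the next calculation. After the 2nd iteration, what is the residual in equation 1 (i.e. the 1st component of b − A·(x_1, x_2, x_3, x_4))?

-0.186

Iteration 1:
  x_1 = (-4 - (-2)·0.000 - (-3)·0.000 - (-3)·0.000) / (10) = -0.400
  x_2 = (3 - (1)·-0.400 - (4)·0.000 - (-2)·0.000) / (11) = 0.309
  x_3 = (3 - (1)·-0.400 - (1)·0.309 - (-1)·0.000) / (7) = 0.442
  x_4 = (8 - (3)·-0.400 - (2)·0.309 - (-3)·0.442) / (11) = 0.901
Iteration 2:
  x_1 = (-4 - (-2)·0.309 - (-3)·0.442 - (-3)·0.901) / (10) = 0.065
  x_2 = (3 - (1)·0.065 - (4)·0.442 - (-2)·0.901) / (11) = 0.270
  x_3 = (3 - (1)·0.065 - (1)·0.270 - (-1)·0.901) / (7) = 0.509
  x_4 = (8 - (3)·0.065 - (2)·0.270 - (-3)·0.509) / (11) = 0.799
Residual b − A·x = (-0.186, -0.473, -0.099, 0.003)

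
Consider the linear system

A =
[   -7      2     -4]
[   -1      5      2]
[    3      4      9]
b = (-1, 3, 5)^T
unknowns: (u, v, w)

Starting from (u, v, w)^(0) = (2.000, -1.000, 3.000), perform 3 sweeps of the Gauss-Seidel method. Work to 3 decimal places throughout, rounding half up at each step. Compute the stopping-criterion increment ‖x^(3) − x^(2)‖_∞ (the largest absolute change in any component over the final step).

Iteration 1:
  u = (-1 - (2)·-1.000 - (-4)·3.000) / (-7) = -1.857
  v = (3 - (-1)·-1.857 - (2)·3.000) / (5) = -0.971
  w = (5 - (3)·-1.857 - (4)·-0.971) / (9) = 1.606
Iteration 2:
  u = (-1 - (2)·-0.971 - (-4)·1.606) / (-7) = -1.052
  v = (3 - (-1)·-1.052 - (2)·1.606) / (5) = -0.253
  w = (5 - (3)·-1.052 - (4)·-0.253) / (9) = 1.019
Iteration 3:
  u = (-1 - (2)·-0.253 - (-4)·1.019) / (-7) = -0.512
  v = (3 - (-1)·-0.512 - (2)·1.019) / (5) = 0.090
  w = (5 - (3)·-0.512 - (4)·0.090) / (9) = 0.686
Change: (0.540, 0.343, -0.333) → max |·| = 0.540

0.540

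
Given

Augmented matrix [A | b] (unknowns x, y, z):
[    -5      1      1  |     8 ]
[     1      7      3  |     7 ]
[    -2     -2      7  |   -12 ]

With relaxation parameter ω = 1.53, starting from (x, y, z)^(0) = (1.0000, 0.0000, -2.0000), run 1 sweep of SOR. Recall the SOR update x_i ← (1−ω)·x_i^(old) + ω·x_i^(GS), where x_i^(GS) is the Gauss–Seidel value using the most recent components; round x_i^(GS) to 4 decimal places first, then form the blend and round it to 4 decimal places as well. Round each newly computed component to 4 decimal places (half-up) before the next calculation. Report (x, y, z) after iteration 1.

Iteration 1:
  x: GS value = (8 - (1)·0.0000 - (1)·-2.0000) / (-5) = -2.0000;  x ← (1−ω)·1.0000 + ω·-2.0000 = -3.5900
  y: GS value = (7 - (1)·-3.5900 - (3)·-2.0000) / (7) = 2.3700;  y ← (1−ω)·0.0000 + ω·2.3700 = 3.6261
  z: GS value = (-12 - (-2)·-3.5900 - (-2)·3.6261) / (7) = -1.7040;  z ← (1−ω)·-2.0000 + ω·-1.7040 = -1.5471

(-3.5900, 3.6261, -1.5471)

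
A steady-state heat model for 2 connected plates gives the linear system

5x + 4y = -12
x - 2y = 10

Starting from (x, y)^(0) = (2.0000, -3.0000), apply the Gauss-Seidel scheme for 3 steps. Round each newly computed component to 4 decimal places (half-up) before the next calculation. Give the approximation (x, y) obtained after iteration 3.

Iteration 1:
  x = (-12 - (4)·-3.0000) / (5) = 0.0000
  y = (10 - (1)·0.0000) / (-2) = -5.0000
Iteration 2:
  x = (-12 - (4)·-5.0000) / (5) = 1.6000
  y = (10 - (1)·1.6000) / (-2) = -4.2000
Iteration 3:
  x = (-12 - (4)·-4.2000) / (5) = 0.9600
  y = (10 - (1)·0.9600) / (-2) = -4.5200

(0.9600, -4.5200)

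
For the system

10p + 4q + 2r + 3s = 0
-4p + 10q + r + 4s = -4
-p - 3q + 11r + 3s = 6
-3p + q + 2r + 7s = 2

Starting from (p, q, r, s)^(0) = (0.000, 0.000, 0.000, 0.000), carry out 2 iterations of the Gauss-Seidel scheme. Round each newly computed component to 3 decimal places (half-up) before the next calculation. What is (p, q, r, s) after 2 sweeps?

Iteration 1:
  p = (0 - (4)·0.000 - (2)·0.000 - (3)·0.000) / (10) = 0.000
  q = (-4 - (-4)·0.000 - (1)·0.000 - (4)·0.000) / (10) = -0.400
  r = (6 - (-1)·0.000 - (-3)·-0.400 - (3)·0.000) / (11) = 0.436
  s = (2 - (-3)·0.000 - (1)·-0.400 - (2)·0.436) / (7) = 0.218
Iteration 2:
  p = (0 - (4)·-0.400 - (2)·0.436 - (3)·0.218) / (10) = 0.007
  q = (-4 - (-4)·0.007 - (1)·0.436 - (4)·0.218) / (10) = -0.528
  r = (6 - (-1)·0.007 - (-3)·-0.528 - (3)·0.218) / (11) = 0.343
  s = (2 - (-3)·0.007 - (1)·-0.528 - (2)·0.343) / (7) = 0.266

(0.007, -0.528, 0.343, 0.266)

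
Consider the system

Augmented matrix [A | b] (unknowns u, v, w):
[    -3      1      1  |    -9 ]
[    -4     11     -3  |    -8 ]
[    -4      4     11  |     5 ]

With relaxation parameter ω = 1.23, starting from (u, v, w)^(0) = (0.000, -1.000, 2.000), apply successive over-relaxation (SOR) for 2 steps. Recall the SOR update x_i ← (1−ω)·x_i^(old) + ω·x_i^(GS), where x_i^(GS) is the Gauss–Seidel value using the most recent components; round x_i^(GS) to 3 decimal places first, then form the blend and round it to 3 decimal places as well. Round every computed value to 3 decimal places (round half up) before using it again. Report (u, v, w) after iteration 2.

(3.956, 0.824, 1.704)

Iteration 1:
  u: GS value = (-9 - (1)·-1.000 - (1)·2.000) / (-3) = 3.333;  u ← (1−ω)·0.000 + ω·3.333 = 4.100
  v: GS value = (-8 - (-4)·4.100 - (-3)·2.000) / (11) = 1.309;  v ← (1−ω)·-1.000 + ω·1.309 = 1.840
  w: GS value = (5 - (-4)·4.100 - (4)·1.840) / (11) = 1.276;  w ← (1−ω)·2.000 + ω·1.276 = 1.109
Iteration 2:
  u: GS value = (-9 - (1)·1.840 - (1)·1.109) / (-3) = 3.983;  u ← (1−ω)·4.100 + ω·3.983 = 3.956
  v: GS value = (-8 - (-4)·3.956 - (-3)·1.109) / (11) = 1.014;  v ← (1−ω)·1.840 + ω·1.014 = 0.824
  w: GS value = (5 - (-4)·3.956 - (4)·0.824) / (11) = 1.593;  w ← (1−ω)·1.109 + ω·1.593 = 1.704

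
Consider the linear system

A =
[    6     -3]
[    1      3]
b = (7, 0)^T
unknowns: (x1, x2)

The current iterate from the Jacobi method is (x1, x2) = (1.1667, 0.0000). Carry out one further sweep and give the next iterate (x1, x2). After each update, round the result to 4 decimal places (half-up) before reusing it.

(1.1667, -0.3889)

One sweep:
  x1 = (7 - (-3)·0.0000) / (6) = 1.1667
  x2 = (0 - (1)·1.1667) / (3) = -0.3889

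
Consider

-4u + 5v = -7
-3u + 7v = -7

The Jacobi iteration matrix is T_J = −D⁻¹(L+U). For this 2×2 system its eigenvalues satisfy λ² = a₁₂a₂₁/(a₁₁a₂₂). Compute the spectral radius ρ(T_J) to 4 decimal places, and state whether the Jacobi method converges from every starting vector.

a₁₂a₂₁/(a₁₁a₂₂) = (5)·(-3) / ((-4)·(7)) = 0.535714
ρ = √|0.535714| = √0.535714 = 0.7319
ρ < 1, so Jacobi converges

0.7319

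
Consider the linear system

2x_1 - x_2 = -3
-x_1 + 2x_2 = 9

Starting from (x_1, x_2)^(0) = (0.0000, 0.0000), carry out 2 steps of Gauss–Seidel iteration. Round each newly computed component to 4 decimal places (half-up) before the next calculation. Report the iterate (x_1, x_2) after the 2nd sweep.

(0.3750, 4.6875)

Iteration 1:
  x_1 = (-3 - (-1)·0.0000) / (2) = -1.5000
  x_2 = (9 - (-1)·-1.5000) / (2) = 3.7500
Iteration 2:
  x_1 = (-3 - (-1)·3.7500) / (2) = 0.3750
  x_2 = (9 - (-1)·0.3750) / (2) = 4.6875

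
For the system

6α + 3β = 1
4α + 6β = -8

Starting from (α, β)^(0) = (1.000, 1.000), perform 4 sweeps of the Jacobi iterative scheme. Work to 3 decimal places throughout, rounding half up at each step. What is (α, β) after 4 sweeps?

Iteration 1:
  α = (1 - (3)·1.000) / (6) = -0.333
  β = (-8 - (4)·1.000) / (6) = -2.000
Iteration 2:
  α = (1 - (3)·-2.000) / (6) = 1.167
  β = (-8 - (4)·-0.333) / (6) = -1.111
Iteration 3:
  α = (1 - (3)·-1.111) / (6) = 0.722
  β = (-8 - (4)·1.167) / (6) = -2.111
Iteration 4:
  α = (1 - (3)·-2.111) / (6) = 1.222
  β = (-8 - (4)·0.722) / (6) = -1.815

(1.222, -1.815)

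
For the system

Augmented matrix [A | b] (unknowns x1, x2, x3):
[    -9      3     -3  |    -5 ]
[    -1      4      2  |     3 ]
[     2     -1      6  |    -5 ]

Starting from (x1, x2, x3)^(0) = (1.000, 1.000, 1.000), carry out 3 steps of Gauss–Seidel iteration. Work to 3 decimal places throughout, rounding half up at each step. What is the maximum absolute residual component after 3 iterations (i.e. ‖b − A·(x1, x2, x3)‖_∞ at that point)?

Iteration 1:
  x1 = (-5 - (3)·1.000 - (-3)·1.000) / (-9) = 0.556
  x2 = (3 - (-1)·0.556 - (2)·1.000) / (4) = 0.389
  x3 = (-5 - (2)·0.556 - (-1)·0.389) / (6) = -0.954
Iteration 2:
  x1 = (-5 - (3)·0.389 - (-3)·-0.954) / (-9) = 1.003
  x2 = (3 - (-1)·1.003 - (2)·-0.954) / (4) = 1.478
  x3 = (-5 - (2)·1.003 - (-1)·1.478) / (6) = -0.921
Iteration 3:
  x1 = (-5 - (3)·1.478 - (-3)·-0.921) / (-9) = 1.355
  x2 = (3 - (-1)·1.355 - (2)·-0.921) / (4) = 1.549
  x3 = (-5 - (2)·1.355 - (-1)·1.549) / (6) = -1.027
Residual b − A·x = (-0.533, 0.213, 0.001); ∞-norm = 0.533

0.533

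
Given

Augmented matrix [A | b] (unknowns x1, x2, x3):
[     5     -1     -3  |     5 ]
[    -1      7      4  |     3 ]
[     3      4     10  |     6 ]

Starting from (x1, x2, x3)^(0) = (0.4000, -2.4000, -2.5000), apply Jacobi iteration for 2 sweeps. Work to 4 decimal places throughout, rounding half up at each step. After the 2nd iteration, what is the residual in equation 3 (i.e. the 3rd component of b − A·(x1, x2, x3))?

0.1135

Iteration 1:
  x1 = (5 - (-1)·-2.4000 - (-3)·-2.5000) / (5) = -0.9800
  x2 = (3 - (-1)·0.4000 - (4)·-2.5000) / (7) = 1.9143
  x3 = (6 - (3)·0.4000 - (4)·-2.4000) / (10) = 1.4400
Iteration 2:
  x1 = (5 - (-1)·1.9143 - (-3)·1.4400) / (5) = 2.2469
  x2 = (3 - (-1)·-0.9800 - (4)·1.4400) / (7) = -0.5343
  x3 = (6 - (3)·-0.9800 - (4)·1.9143) / (10) = 0.1283
Residual b − A·x = (-6.3839, 8.4738, 0.1135)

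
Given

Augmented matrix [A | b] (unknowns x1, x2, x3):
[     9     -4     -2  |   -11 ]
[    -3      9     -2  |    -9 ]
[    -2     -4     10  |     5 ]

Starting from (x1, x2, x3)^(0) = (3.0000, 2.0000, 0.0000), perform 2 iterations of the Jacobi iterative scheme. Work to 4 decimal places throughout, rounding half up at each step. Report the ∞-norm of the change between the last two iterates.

1.4667

Iteration 1:
  x1 = (-11 - (-4)·2.0000 - (-2)·0.0000) / (9) = -0.3333
  x2 = (-9 - (-3)·3.0000 - (-2)·0.0000) / (9) = 0.0000
  x3 = (5 - (-2)·3.0000 - (-4)·2.0000) / (10) = 1.9000
Iteration 2:
  x1 = (-11 - (-4)·0.0000 - (-2)·1.9000) / (9) = -0.8000
  x2 = (-9 - (-3)·-0.3333 - (-2)·1.9000) / (9) = -0.6889
  x3 = (5 - (-2)·-0.3333 - (-4)·0.0000) / (10) = 0.4333
Change: (-0.4667, -0.6889, -1.4667) → max |·| = 1.4667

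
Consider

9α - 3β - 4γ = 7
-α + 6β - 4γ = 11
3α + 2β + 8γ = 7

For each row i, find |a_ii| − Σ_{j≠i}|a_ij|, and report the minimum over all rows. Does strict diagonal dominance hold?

1

row 1: |9| − (3+4) = 2
row 2: |6| − (1+4) = 1
row 3: |8| − (3+2) = 3
minimum over rows = 1 → strictly diagonally dominant (convergence guaranteed)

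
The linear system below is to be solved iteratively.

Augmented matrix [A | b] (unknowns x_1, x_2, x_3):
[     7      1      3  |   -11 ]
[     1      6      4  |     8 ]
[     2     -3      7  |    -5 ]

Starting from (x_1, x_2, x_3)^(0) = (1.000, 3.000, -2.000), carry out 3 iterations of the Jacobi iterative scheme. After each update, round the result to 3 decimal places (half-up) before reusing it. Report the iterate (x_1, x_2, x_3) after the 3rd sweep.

(-2.055, 1.219, 0.443)

Iteration 1:
  x_1 = (-11 - (1)·3.000 - (3)·-2.000) / (7) = -1.143
  x_2 = (8 - (1)·1.000 - (4)·-2.000) / (6) = 2.500
  x_3 = (-5 - (2)·1.000 - (-3)·3.000) / (7) = 0.286
Iteration 2:
  x_1 = (-11 - (1)·2.500 - (3)·0.286) / (7) = -2.051
  x_2 = (8 - (1)·-1.143 - (4)·0.286) / (6) = 1.333
  x_3 = (-5 - (2)·-1.143 - (-3)·2.500) / (7) = 0.684
Iteration 3:
  x_1 = (-11 - (1)·1.333 - (3)·0.684) / (7) = -2.055
  x_2 = (8 - (1)·-2.051 - (4)·0.684) / (6) = 1.219
  x_3 = (-5 - (2)·-2.051 - (-3)·1.333) / (7) = 0.443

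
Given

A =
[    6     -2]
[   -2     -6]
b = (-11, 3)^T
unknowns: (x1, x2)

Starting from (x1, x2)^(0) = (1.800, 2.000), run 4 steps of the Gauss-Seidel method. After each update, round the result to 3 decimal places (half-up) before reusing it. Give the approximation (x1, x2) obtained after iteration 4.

Iteration 1:
  x1 = (-11 - (-2)·2.000) / (6) = -1.167
  x2 = (3 - (-2)·-1.167) / (-6) = -0.111
Iteration 2:
  x1 = (-11 - (-2)·-0.111) / (6) = -1.870
  x2 = (3 - (-2)·-1.870) / (-6) = 0.123
Iteration 3:
  x1 = (-11 - (-2)·0.123) / (6) = -1.792
  x2 = (3 - (-2)·-1.792) / (-6) = 0.097
Iteration 4:
  x1 = (-11 - (-2)·0.097) / (6) = -1.801
  x2 = (3 - (-2)·-1.801) / (-6) = 0.100

(-1.801, 0.100)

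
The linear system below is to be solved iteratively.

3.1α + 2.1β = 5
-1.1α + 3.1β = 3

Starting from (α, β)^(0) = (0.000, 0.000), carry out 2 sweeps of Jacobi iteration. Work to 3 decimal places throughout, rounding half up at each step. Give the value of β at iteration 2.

Iteration 1:
  α = (5 - (2.1)·0.000) / (3.1) = 1.613
  β = (3 - (-1.1)·0.000) / (3.1) = 0.968
Iteration 2:
  α = (5 - (2.1)·0.968) / (3.1) = 0.957
  β = (3 - (-1.1)·1.613) / (3.1) = 1.540

1.540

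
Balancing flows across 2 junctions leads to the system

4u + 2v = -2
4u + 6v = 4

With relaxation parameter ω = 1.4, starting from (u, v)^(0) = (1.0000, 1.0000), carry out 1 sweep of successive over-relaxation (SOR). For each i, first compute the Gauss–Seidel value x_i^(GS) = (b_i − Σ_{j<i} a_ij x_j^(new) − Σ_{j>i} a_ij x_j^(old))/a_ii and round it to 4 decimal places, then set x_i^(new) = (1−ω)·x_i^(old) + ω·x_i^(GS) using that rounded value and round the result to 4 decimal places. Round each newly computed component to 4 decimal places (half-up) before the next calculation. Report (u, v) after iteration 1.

Iteration 1:
  u: GS value = (-2 - (2)·1.0000) / (4) = -1.0000;  u ← (1−ω)·1.0000 + ω·-1.0000 = -1.8000
  v: GS value = (4 - (4)·-1.8000) / (6) = 1.8667;  v ← (1−ω)·1.0000 + ω·1.8667 = 2.2134

(-1.8000, 2.2134)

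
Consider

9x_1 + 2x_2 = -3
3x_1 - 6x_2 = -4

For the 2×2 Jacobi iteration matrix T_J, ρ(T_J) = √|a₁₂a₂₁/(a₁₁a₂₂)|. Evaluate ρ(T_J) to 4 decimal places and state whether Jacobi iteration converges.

a₁₂a₂₁/(a₁₁a₂₂) = (2)·(3) / ((9)·(-6)) = -0.111111
ρ = √|-0.111111| = √0.111111 = 0.3333
ρ < 1, so Jacobi converges

0.3333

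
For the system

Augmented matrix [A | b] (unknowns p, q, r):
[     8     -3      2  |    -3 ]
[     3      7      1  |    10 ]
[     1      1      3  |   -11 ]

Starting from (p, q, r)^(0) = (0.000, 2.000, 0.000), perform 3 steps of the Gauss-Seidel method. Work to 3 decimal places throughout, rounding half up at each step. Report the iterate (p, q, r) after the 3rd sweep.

Iteration 1:
  p = (-3 - (-3)·2.000 - (2)·0.000) / (8) = 0.375
  q = (10 - (3)·0.375 - (1)·0.000) / (7) = 1.268
  r = (-11 - (1)·0.375 - (1)·1.268) / (3) = -4.214
Iteration 2:
  p = (-3 - (-3)·1.268 - (2)·-4.214) / (8) = 1.154
  q = (10 - (3)·1.154 - (1)·-4.214) / (7) = 1.536
  r = (-11 - (1)·1.154 - (1)·1.536) / (3) = -4.563
Iteration 3:
  p = (-3 - (-3)·1.536 - (2)·-4.563) / (8) = 1.342
  q = (10 - (3)·1.342 - (1)·-4.563) / (7) = 1.505
  r = (-11 - (1)·1.342 - (1)·1.505) / (3) = -4.616

(1.342, 1.505, -4.616)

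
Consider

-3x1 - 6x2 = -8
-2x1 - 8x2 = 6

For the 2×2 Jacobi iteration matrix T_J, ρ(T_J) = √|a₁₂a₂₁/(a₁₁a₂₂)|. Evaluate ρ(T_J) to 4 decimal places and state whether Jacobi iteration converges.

0.7071

a₁₂a₂₁/(a₁₁a₂₂) = (-6)·(-2) / ((-3)·(-8)) = 0.500000
ρ = √|0.500000| = √0.500000 = 0.7071
ρ < 1, so Jacobi converges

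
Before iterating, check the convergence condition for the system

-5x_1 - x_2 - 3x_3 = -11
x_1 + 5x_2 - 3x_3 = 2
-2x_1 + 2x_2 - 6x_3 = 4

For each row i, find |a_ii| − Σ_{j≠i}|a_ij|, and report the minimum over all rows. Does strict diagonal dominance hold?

1

row 1: |-5| − (1+3) = 1
row 2: |5| − (1+3) = 1
row 3: |-6| − (2+2) = 2
minimum over rows = 1 → strictly diagonally dominant (convergence guaranteed)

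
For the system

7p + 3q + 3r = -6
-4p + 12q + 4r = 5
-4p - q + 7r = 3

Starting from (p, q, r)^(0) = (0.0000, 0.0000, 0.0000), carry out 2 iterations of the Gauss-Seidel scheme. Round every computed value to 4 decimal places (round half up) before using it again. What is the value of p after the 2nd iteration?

-0.8951

Iteration 1:
  p = (-6 - (3)·0.0000 - (3)·0.0000) / (7) = -0.8571
  q = (5 - (-4)·-0.8571 - (4)·0.0000) / (12) = 0.1310
  r = (3 - (-4)·-0.8571 - (-1)·0.1310) / (7) = -0.0425
Iteration 2:
  p = (-6 - (3)·0.1310 - (3)·-0.0425) / (7) = -0.8951
  q = (5 - (-4)·-0.8951 - (4)·-0.0425) / (12) = 0.1325
  r = (3 - (-4)·-0.8951 - (-1)·0.1325) / (7) = -0.0640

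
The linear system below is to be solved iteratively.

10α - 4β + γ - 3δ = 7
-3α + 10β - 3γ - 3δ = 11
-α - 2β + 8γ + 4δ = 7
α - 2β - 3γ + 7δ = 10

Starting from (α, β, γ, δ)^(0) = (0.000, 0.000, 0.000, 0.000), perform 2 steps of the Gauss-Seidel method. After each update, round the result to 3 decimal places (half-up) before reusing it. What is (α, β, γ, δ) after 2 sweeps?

(1.772, 2.695, 0.642, 2.221)

Iteration 1:
  α = (7 - (-4)·0.000 - (1)·0.000 - (-3)·0.000) / (10) = 0.700
  β = (11 - (-3)·0.700 - (-3)·0.000 - (-3)·0.000) / (10) = 1.310
  γ = (7 - (-1)·0.700 - (-2)·1.310 - (4)·0.000) / (8) = 1.290
  δ = (10 - (1)·0.700 - (-2)·1.310 - (-3)·1.290) / (7) = 2.256
Iteration 2:
  α = (7 - (-4)·1.310 - (1)·1.290 - (-3)·2.256) / (10) = 1.772
  β = (11 - (-3)·1.772 - (-3)·1.290 - (-3)·2.256) / (10) = 2.695
  γ = (7 - (-1)·1.772 - (-2)·2.695 - (4)·2.256) / (8) = 0.642
  δ = (10 - (1)·1.772 - (-2)·2.695 - (-3)·0.642) / (7) = 2.221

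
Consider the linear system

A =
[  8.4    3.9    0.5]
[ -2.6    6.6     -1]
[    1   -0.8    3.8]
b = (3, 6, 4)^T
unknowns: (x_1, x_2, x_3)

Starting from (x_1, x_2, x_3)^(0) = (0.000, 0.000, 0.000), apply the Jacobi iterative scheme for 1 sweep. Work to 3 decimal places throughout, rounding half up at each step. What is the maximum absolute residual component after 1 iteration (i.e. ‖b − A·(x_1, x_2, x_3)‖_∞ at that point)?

4.070

Iteration 1:
  x_1 = (3 - (3.9)·0.000 - (0.5)·0.000) / (8.4) = 0.357
  x_2 = (6 - (-2.6)·0.000 - (-1)·0.000) / (6.6) = 0.909
  x_3 = (4 - (1)·0.000 - (-0.8)·0.000) / (3.8) = 1.053
Residual b − A·x = (-4.070, 1.982, 0.369); ∞-norm = 4.070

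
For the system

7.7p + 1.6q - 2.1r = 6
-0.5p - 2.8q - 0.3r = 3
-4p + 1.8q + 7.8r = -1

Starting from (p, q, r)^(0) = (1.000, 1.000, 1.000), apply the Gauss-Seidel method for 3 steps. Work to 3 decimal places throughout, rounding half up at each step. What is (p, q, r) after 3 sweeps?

Iteration 1:
  p = (6 - (1.6)·1.000 - (-2.1)·1.000) / (7.7) = 0.844
  q = (3 - (-0.5)·0.844 - (-0.3)·1.000) / (-2.8) = -1.329
  r = (-1 - (-4)·0.844 - (1.8)·-1.329) / (7.8) = 0.611
Iteration 2:
  p = (6 - (1.6)·-1.329 - (-2.1)·0.611) / (7.7) = 1.222
  q = (3 - (-0.5)·1.222 - (-0.3)·0.611) / (-2.8) = -1.355
  r = (-1 - (-4)·1.222 - (1.8)·-1.355) / (7.8) = 0.811
Iteration 3:
  p = (6 - (1.6)·-1.355 - (-2.1)·0.811) / (7.7) = 1.282
  q = (3 - (-0.5)·1.282 - (-0.3)·0.811) / (-2.8) = -1.387
  r = (-1 - (-4)·1.282 - (1.8)·-1.387) / (7.8) = 0.849

(1.282, -1.387, 0.849)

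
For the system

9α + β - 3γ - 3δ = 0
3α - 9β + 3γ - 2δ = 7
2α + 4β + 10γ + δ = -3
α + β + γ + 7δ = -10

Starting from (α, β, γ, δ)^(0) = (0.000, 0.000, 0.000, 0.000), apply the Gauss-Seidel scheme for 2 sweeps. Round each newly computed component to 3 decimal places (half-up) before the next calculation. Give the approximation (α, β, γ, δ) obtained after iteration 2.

Iteration 1:
  α = (0 - (1)·0.000 - (-3)·0.000 - (-3)·0.000) / (9) = 0.000
  β = (7 - (3)·0.000 - (3)·0.000 - (-2)·0.000) / (-9) = -0.778
  γ = (-3 - (2)·0.000 - (4)·-0.778 - (1)·0.000) / (10) = 0.011
  δ = (-10 - (1)·0.000 - (1)·-0.778 - (1)·0.011) / (7) = -1.319
Iteration 2:
  α = (0 - (1)·-0.778 - (-3)·0.011 - (-3)·-1.319) / (9) = -0.350
  β = (7 - (3)·-0.350 - (3)·0.011 - (-2)·-1.319) / (-9) = -0.598
  γ = (-3 - (2)·-0.350 - (4)·-0.598 - (1)·-1.319) / (10) = 0.141
  δ = (-10 - (1)·-0.350 - (1)·-0.598 - (1)·0.141) / (7) = -1.313

(-0.350, -0.598, 0.141, -1.313)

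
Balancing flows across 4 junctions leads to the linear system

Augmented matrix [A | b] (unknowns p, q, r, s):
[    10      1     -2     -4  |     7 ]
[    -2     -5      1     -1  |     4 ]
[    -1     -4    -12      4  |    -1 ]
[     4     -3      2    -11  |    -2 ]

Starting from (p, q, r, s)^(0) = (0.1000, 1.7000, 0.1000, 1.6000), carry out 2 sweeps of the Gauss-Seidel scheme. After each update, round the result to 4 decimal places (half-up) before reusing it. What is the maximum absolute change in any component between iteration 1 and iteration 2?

0.3698

Iteration 1:
  p = (7 - (1)·1.7000 - (-2)·0.1000 - (-4)·1.6000) / (10) = 1.1900
  q = (4 - (-2)·1.1900 - (1)·0.1000 - (-1)·1.6000) / (-5) = -1.5760
  r = (-1 - (-1)·1.1900 - (-4)·-1.5760 - (4)·1.6000) / (-12) = 1.0428
  s = (-2 - (4)·1.1900 - (-3)·-1.5760 - (2)·1.0428) / (-11) = 1.2340
Iteration 2:
  p = (7 - (1)·-1.5760 - (-2)·1.0428 - (-4)·1.2340) / (10) = 1.5598
  q = (4 - (-2)·1.5598 - (1)·1.0428 - (-1)·1.2340) / (-5) = -1.4622
  r = (-1 - (-1)·1.5598 - (-4)·-1.4622 - (4)·1.2340) / (-12) = 0.8521
  s = (-2 - (4)·1.5598 - (-3)·-1.4622 - (2)·0.8521) / (-11) = 1.3027
Change: (0.3698, 0.1138, -0.1907, 0.0687) → max |·| = 0.3698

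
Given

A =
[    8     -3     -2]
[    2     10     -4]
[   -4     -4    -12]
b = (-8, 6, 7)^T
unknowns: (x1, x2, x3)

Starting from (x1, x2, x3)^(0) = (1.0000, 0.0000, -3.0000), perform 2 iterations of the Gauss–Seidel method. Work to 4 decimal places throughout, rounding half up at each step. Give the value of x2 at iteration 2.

0.8479

Iteration 1:
  x1 = (-8 - (-3)·0.0000 - (-2)·-3.0000) / (8) = -1.7500
  x2 = (6 - (2)·-1.7500 - (-4)·-3.0000) / (10) = -0.2500
  x3 = (7 - (-4)·-1.7500 - (-4)·-0.2500) / (-12) = 0.0833
Iteration 2:
  x1 = (-8 - (-3)·-0.2500 - (-2)·0.0833) / (8) = -1.0729
  x2 = (6 - (2)·-1.0729 - (-4)·0.0833) / (10) = 0.8479
  x3 = (7 - (-4)·-1.0729 - (-4)·0.8479) / (-12) = -0.5083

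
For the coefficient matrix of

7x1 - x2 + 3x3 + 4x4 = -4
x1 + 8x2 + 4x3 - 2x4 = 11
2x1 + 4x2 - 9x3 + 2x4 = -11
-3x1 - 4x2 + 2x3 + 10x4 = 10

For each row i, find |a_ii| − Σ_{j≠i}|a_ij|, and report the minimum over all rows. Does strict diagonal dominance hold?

-1

row 1: |7| − (1+3+4) = -1
row 2: |8| − (1+4+2) = 1
row 3: |-9| − (2+4+2) = 1
row 4: |10| − (3+4+2) = 1
minimum over rows = -1 → not strictly diagonally dominant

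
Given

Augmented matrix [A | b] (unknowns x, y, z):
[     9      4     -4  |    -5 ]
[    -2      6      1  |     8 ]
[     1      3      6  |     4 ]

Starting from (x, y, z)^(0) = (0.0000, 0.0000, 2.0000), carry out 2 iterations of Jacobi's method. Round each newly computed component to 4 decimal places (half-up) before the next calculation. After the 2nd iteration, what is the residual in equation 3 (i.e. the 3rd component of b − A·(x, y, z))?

0.0372

Iteration 1:
  x = (-5 - (4)·0.0000 - (-4)·2.0000) / (9) = 0.3333
  y = (8 - (-2)·0.0000 - (1)·2.0000) / (6) = 1.0000
  z = (4 - (1)·0.0000 - (3)·0.0000) / (6) = 0.6667
Iteration 2:
  x = (-5 - (4)·1.0000 - (-4)·0.6667) / (9) = -0.7037
  y = (8 - (-2)·0.3333 - (1)·0.6667) / (6) = 1.3333
  z = (4 - (1)·0.3333 - (3)·1.0000) / (6) = 0.1111
Residual b − A·x = (-3.5555, -1.5183, 0.0372)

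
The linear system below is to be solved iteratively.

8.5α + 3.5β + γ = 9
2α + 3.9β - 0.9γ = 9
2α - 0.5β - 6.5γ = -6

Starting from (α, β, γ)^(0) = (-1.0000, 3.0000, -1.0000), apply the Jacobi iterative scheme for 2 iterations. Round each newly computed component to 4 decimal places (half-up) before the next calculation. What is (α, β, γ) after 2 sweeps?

Iteration 1:
  α = (9 - (3.5)·3.0000 - (1)·-1.0000) / (8.5) = -0.0588
  β = (9 - (2)·-1.0000 - (-0.9)·-1.0000) / (3.9) = 2.5897
  γ = (-6 - (2)·-1.0000 - (-0.5)·3.0000) / (-6.5) = 0.3846
Iteration 2:
  α = (9 - (3.5)·2.5897 - (1)·0.3846) / (8.5) = -0.0528
  β = (9 - (2)·-0.0588 - (-0.9)·0.3846) / (3.9) = 2.4266
  γ = (-6 - (2)·-0.0588 - (-0.5)·2.5897) / (-6.5) = 0.7058

(-0.0528, 2.4266, 0.7058)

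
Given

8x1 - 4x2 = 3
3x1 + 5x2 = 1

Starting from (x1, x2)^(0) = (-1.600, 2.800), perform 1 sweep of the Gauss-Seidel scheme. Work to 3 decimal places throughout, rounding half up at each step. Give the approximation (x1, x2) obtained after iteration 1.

Iteration 1:
  x1 = (3 - (-4)·2.800) / (8) = 1.775
  x2 = (1 - (3)·1.775) / (5) = -0.865

(1.775, -0.865)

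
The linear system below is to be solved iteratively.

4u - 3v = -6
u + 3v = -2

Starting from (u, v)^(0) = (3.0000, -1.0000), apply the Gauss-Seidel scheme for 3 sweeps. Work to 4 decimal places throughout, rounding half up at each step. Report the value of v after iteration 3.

Iteration 1:
  u = (-6 - (-3)·-1.0000) / (4) = -2.2500
  v = (-2 - (1)·-2.2500) / (3) = 0.0833
Iteration 2:
  u = (-6 - (-3)·0.0833) / (4) = -1.4375
  v = (-2 - (1)·-1.4375) / (3) = -0.1875
Iteration 3:
  u = (-6 - (-3)·-0.1875) / (4) = -1.6406
  v = (-2 - (1)·-1.6406) / (3) = -0.1198

-0.1198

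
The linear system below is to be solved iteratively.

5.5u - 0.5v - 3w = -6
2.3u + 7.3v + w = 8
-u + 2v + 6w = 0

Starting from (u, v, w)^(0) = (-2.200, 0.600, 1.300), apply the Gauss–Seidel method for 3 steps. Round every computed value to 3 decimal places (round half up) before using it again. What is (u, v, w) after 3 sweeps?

(-1.341, 1.616, -0.762)

Iteration 1:
  u = (-6 - (-0.5)·0.600 - (-3)·1.300) / (5.5) = -0.327
  v = (8 - (2.3)·-0.327 - (1)·1.300) / (7.3) = 1.021
  w = (0 - (-1)·-0.327 - (2)·1.021) / (6) = -0.395
Iteration 2:
  u = (-6 - (-0.5)·1.021 - (-3)·-0.395) / (5.5) = -1.214
  v = (8 - (2.3)·-1.214 - (1)·-0.395) / (7.3) = 1.532
  w = (0 - (-1)·-1.214 - (2)·1.532) / (6) = -0.713
Iteration 3:
  u = (-6 - (-0.5)·1.532 - (-3)·-0.713) / (5.5) = -1.341
  v = (8 - (2.3)·-1.341 - (1)·-0.713) / (7.3) = 1.616
  w = (0 - (-1)·-1.341 - (2)·1.616) / (6) = -0.762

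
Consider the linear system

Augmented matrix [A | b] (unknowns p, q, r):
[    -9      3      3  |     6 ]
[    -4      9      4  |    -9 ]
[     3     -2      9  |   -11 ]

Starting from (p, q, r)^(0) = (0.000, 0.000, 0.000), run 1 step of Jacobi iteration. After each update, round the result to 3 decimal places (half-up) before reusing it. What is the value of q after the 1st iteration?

-1.000

Iteration 1:
  p = (6 - (3)·0.000 - (3)·0.000) / (-9) = -0.667
  q = (-9 - (-4)·0.000 - (4)·0.000) / (9) = -1.000
  r = (-11 - (3)·0.000 - (-2)·0.000) / (9) = -1.222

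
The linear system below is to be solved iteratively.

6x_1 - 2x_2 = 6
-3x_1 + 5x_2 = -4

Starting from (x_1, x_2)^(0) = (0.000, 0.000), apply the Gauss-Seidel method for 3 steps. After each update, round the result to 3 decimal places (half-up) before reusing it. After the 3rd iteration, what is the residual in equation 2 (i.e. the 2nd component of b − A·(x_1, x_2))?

Iteration 1:
  x_1 = (6 - (-2)·0.000) / (6) = 1.000
  x_2 = (-4 - (-3)·1.000) / (5) = -0.200
Iteration 2:
  x_1 = (6 - (-2)·-0.200) / (6) = 0.933
  x_2 = (-4 - (-3)·0.933) / (5) = -0.240
Iteration 3:
  x_1 = (6 - (-2)·-0.240) / (6) = 0.920
  x_2 = (-4 - (-3)·0.920) / (5) = -0.248
Residual b − A·x = (-0.016, 0.000)

0.000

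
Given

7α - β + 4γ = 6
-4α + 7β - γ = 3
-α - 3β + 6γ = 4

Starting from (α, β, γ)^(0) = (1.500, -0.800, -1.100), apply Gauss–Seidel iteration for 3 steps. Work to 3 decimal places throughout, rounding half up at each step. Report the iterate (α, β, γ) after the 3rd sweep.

(0.351, 0.782, 1.116)

Iteration 1:
  α = (6 - (-1)·-0.800 - (4)·-1.100) / (7) = 1.371
  β = (3 - (-4)·1.371 - (-1)·-1.100) / (7) = 1.055
  γ = (4 - (-1)·1.371 - (-3)·1.055) / (6) = 1.423
Iteration 2:
  α = (6 - (-1)·1.055 - (4)·1.423) / (7) = 0.195
  β = (3 - (-4)·0.195 - (-1)·1.423) / (7) = 0.743
  γ = (4 - (-1)·0.195 - (-3)·0.743) / (6) = 1.071
Iteration 3:
  α = (6 - (-1)·0.743 - (4)·1.071) / (7) = 0.351
  β = (3 - (-4)·0.351 - (-1)·1.071) / (7) = 0.782
  γ = (4 - (-1)·0.351 - (-3)·0.782) / (6) = 1.116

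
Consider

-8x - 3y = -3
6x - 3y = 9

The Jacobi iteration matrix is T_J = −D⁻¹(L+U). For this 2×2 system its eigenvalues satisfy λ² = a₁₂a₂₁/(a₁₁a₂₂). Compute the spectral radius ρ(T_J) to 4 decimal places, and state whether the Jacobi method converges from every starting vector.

a₁₂a₂₁/(a₁₁a₂₂) = (-3)·(6) / ((-8)·(-3)) = -0.750000
ρ = √|-0.750000| = √0.750000 = 0.8660
ρ < 1, so Jacobi converges

0.8660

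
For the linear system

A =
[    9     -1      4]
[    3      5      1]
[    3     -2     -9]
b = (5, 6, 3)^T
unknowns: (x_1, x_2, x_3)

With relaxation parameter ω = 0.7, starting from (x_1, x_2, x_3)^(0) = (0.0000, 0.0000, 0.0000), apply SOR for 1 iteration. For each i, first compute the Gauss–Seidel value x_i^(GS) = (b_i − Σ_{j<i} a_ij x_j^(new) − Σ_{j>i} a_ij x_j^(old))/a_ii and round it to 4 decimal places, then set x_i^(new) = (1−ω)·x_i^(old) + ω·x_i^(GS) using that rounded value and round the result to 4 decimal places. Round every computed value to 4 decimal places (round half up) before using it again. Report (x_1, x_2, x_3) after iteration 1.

(0.3889, 0.6767, -0.2479)

Iteration 1:
  x_1: GS value = (5 - (-1)·0.0000 - (4)·0.0000) / (9) = 0.5556;  x_1 ← (1−ω)·0.0000 + ω·0.5556 = 0.3889
  x_2: GS value = (6 - (3)·0.3889 - (1)·0.0000) / (5) = 0.9667;  x_2 ← (1−ω)·0.0000 + ω·0.9667 = 0.6767
  x_3: GS value = (3 - (3)·0.3889 - (-2)·0.6767) / (-9) = -0.3541;  x_3 ← (1−ω)·0.0000 + ω·-0.3541 = -0.2479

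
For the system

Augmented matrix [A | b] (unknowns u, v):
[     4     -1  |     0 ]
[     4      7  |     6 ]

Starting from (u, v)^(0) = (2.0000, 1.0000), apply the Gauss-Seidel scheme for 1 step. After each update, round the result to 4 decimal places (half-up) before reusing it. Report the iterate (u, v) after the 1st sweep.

Iteration 1:
  u = (0 - (-1)·1.0000) / (4) = 0.2500
  v = (6 - (4)·0.2500) / (7) = 0.7143

(0.2500, 0.7143)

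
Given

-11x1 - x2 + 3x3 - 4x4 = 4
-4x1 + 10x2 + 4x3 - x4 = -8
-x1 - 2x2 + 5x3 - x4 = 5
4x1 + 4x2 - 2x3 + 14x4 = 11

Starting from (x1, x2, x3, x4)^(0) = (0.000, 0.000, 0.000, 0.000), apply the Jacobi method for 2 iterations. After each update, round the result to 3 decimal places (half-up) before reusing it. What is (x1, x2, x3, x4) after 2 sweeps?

(-0.304, -1.267, 0.764, 1.261)

Iteration 1:
  x1 = (4 - (-1)·0.000 - (3)·0.000 - (-4)·0.000) / (-11) = -0.364
  x2 = (-8 - (-4)·0.000 - (4)·0.000 - (-1)·0.000) / (10) = -0.800
  x3 = (5 - (-1)·0.000 - (-2)·0.000 - (-1)·0.000) / (5) = 1.000
  x4 = (11 - (4)·0.000 - (4)·0.000 - (-2)·0.000) / (14) = 0.786
Iteration 2:
  x1 = (4 - (-1)·-0.800 - (3)·1.000 - (-4)·0.786) / (-11) = -0.304
  x2 = (-8 - (-4)·-0.364 - (4)·1.000 - (-1)·0.786) / (10) = -1.267
  x3 = (5 - (-1)·-0.364 - (-2)·-0.800 - (-1)·0.786) / (5) = 0.764
  x4 = (11 - (4)·-0.364 - (4)·-0.800 - (-2)·1.000) / (14) = 1.261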